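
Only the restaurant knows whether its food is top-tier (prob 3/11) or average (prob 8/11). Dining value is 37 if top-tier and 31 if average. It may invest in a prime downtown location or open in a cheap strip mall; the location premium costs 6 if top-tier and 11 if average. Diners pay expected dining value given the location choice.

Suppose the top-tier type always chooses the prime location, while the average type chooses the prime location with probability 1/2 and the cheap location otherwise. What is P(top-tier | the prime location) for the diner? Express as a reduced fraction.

P(the prime location) = (3/11)·1 + (8/11)·(1/2) = 7/11.
By Bayes' rule, P(top-tier | the prime location) = (3/11) / (7/11) = 3/7.

3/7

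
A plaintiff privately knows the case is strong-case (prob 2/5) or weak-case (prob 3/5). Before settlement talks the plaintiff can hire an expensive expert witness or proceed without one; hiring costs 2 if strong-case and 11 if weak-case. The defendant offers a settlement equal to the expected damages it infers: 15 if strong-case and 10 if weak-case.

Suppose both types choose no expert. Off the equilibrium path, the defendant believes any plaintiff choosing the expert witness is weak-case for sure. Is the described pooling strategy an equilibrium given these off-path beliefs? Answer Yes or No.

Yes

On path, the defendant holds the prior and pays 2/5·15 + 3/5·10 = 12. Off path (the expert witness), believing weak-case, it pays 10.
strong-case: no expert nets 12; the expert witness nets 10 − 2 = 8. strong-case stays.
weak-case: no expert nets 12; the expert witness nets 10 − 11 = -1. weak-case stays.
No type deviates, so pooling is sustained.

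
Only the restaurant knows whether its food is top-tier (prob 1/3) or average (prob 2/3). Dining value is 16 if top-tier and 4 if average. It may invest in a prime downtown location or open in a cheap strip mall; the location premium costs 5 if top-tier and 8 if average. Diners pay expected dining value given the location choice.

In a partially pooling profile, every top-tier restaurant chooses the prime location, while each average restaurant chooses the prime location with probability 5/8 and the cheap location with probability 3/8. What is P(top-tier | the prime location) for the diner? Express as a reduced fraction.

4/9

P(the prime location) = (1/3)·1 + (2/3)·(5/8) = 3/4.
By Bayes' rule, P(top-tier | the prime location) = (1/3) / (3/4) = 4/9.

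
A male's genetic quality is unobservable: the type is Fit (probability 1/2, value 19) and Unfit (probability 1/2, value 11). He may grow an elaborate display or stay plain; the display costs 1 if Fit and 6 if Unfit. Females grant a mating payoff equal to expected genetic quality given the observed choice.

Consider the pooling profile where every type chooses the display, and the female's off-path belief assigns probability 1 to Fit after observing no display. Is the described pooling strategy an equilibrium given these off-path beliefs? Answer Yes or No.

On path, the female holds the prior and pays 1/2·19 + 1/2·11 = 15. Off path (no display), believing Fit, it pays 19.
Fit: the display nets 15 − 1 = 14; no display nets 19. Fit would deviate.
Unfit: the display nets 15 − 6 = 9; no display nets 19. Unfit would deviate.
A type deviates, so pooling fails.

No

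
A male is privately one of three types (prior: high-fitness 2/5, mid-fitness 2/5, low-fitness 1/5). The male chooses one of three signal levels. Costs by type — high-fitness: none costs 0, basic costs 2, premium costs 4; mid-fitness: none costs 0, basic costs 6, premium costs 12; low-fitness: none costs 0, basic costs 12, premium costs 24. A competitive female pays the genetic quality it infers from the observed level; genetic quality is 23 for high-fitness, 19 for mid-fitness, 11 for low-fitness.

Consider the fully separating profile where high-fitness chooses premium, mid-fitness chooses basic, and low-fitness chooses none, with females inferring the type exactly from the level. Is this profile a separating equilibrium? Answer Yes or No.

Separating mating payoffs: premium → 23, basic → 19, none → 11.
high-fitness (assigned premium): none: 11 − 0 = 11; basic: 19 − 2 = 17; premium: 23 − 4 = 19. high-fitness stays.
mid-fitness (assigned basic): none: 11 − 0 = 11; basic: 19 − 6 = 13; premium: 23 − 12 = 11. mid-fitness stays.
low-fitness (assigned none): none: 11 − 0 = 11; basic: 19 − 12 = 7; premium: 23 − 24 = -1. low-fitness stays.
Every type prefers its assigned level; separation holds.

Yes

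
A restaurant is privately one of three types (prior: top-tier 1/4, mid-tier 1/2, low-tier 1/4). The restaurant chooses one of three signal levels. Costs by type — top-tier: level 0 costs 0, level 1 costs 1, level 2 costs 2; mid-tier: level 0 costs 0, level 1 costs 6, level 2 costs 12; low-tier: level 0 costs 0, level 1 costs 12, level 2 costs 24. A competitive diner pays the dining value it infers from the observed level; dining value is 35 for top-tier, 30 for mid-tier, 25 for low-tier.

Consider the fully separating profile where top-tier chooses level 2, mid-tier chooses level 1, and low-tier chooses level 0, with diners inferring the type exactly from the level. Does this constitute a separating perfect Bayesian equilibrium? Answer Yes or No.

Separating price premiums: level 2 → 35, level 1 → 30, level 0 → 25.
top-tier (assigned level 2): level 0: 25 − 0 = 25; level 1: 30 − 1 = 29; level 2: 35 − 2 = 33. top-tier stays.
mid-tier (assigned level 1): level 0: 25 − 0 = 25; level 1: 30 − 6 = 24; level 2: 35 − 12 = 23. mid-tier prefers level 0.
low-tier (assigned level 0): level 0: 25 − 0 = 25; level 1: 30 − 12 = 18; level 2: 35 − 24 = 11. low-tier stays.
At least one type deviates; the separating profile fails.

No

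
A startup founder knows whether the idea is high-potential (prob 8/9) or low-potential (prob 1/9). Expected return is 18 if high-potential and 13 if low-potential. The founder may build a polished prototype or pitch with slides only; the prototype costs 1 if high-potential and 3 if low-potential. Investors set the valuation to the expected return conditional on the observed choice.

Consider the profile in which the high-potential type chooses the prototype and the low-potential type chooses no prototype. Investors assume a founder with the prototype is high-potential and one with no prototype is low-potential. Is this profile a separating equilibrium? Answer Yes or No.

Under these beliefs, the prototype earns valuation 18 and no prototype earns valuation 13.
high-potential: the prototype nets 18 − 1 = 17; no prototype nets 13. high-potential prefers the prototype.
low-potential: the prototype nets 18 − 3 = 15; no prototype nets 13. low-potential would deviate to the prototype.
low-potential has a profitable deviation, so the profile is not an equilibrium.

No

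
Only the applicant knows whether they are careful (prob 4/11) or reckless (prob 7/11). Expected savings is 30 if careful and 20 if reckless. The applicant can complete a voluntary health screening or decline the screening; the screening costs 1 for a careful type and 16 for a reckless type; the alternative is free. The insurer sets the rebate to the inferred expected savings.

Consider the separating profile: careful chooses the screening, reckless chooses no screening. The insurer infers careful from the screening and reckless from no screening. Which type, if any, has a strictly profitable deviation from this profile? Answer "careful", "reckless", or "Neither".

Neither

The screening pays 30; no screening pays 20.
careful: assigned the screening, nets 30 − 1 = 29; deviating to no screening nets 20.
reckless: assigned no screening, nets 20; deviating to the screening nets 30 − 16 = 14.
Both types strictly prefer their assigned action; no profitable deviation.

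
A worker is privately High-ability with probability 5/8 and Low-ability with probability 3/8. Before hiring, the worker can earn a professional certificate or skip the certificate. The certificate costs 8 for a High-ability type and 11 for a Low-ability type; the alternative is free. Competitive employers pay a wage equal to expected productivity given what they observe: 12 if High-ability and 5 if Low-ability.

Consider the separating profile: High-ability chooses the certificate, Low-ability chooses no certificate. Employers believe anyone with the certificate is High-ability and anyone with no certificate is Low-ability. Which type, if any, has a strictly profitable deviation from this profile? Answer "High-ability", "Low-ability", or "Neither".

The certificate pays 12; no certificate pays 5.
High-ability: assigned the certificate, nets 12 − 8 = 4; deviating to no certificate nets 5.
Low-ability: assigned no certificate, nets 5; deviating to the certificate nets 12 − 11 = 1.
The High-ability type gains 1 by deviating.

High-ability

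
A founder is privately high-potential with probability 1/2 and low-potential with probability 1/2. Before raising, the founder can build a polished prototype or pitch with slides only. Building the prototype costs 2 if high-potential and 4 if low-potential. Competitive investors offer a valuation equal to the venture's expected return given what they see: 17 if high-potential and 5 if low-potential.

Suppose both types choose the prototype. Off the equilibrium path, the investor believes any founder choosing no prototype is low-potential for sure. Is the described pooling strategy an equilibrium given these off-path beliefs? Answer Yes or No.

On path, the investor holds the prior and pays 1/2·17 + 1/2·5 = 11. Off path (no prototype), believing low-potential, it pays 5.
high-potential: the prototype nets 11 − 2 = 9; no prototype nets 5. high-potential stays.
low-potential: the prototype nets 11 − 4 = 7; no prototype nets 5. low-potential stays.
No type deviates, so pooling is sustained.

Yes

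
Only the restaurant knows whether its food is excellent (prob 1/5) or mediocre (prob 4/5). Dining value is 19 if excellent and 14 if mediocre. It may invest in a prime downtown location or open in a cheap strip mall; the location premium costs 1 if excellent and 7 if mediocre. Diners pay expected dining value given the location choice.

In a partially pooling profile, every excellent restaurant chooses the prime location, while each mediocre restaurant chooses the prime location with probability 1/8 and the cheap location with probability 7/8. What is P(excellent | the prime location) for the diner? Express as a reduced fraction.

P(the prime location) = (1/5)·1 + (4/5)·(1/8) = 3/10.
By Bayes' rule, P(excellent | the prime location) = (1/5) / (3/10) = 2/3.

2/3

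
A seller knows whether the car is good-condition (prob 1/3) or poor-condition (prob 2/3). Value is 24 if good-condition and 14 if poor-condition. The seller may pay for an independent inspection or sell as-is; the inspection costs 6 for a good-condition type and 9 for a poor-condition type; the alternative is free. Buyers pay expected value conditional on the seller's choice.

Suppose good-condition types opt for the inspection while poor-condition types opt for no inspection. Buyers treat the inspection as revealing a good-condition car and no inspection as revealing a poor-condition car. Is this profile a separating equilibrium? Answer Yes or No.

No

Under these beliefs, the inspection earns price 24 and no inspection earns price 14.
good-condition: the inspection nets 24 − 6 = 18; no inspection nets 14. good-condition prefers the inspection.
poor-condition: the inspection nets 24 − 9 = 15; no inspection nets 14. poor-condition would deviate to the inspection.
poor-condition has a profitable deviation, so the profile is not an equilibrium.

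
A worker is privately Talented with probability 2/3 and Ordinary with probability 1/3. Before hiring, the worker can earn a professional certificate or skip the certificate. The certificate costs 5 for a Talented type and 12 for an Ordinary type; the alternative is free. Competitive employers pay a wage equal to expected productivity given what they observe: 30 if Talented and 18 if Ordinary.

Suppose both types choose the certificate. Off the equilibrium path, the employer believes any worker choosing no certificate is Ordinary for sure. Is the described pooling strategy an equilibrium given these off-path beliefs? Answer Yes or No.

No

On path, the employer holds the prior and pays 2/3·30 + 1/3·18 = 26. Off path (no certificate), believing Ordinary, it pays 18.
Talented: the certificate nets 26 − 5 = 21; no certificate nets 18. Talented stays.
Ordinary: the certificate nets 26 − 12 = 14; no certificate nets 18. Ordinary would deviate.
A type deviates, so pooling fails.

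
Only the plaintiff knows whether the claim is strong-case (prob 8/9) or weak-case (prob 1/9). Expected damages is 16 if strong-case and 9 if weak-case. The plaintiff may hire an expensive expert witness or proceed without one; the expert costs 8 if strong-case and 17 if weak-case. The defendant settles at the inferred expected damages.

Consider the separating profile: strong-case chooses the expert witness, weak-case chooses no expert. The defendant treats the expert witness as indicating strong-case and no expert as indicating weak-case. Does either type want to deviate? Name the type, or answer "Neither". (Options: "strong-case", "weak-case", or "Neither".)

The expert witness pays 16; no expert pays 9.
strong-case: assigned the expert witness, nets 16 − 8 = 8; deviating to no expert nets 9.
weak-case: assigned no expert, nets 9; deviating to the expert witness nets 16 − 17 = -1.
The strong-case type gains 1 by deviating.

strong-case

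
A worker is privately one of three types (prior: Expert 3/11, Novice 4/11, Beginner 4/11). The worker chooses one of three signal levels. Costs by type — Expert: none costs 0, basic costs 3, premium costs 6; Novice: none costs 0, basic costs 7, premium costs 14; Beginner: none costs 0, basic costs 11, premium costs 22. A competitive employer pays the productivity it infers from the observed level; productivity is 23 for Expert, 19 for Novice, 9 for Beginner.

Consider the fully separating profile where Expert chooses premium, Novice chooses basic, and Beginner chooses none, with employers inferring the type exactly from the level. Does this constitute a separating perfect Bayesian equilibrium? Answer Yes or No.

Separating wages: premium → 23, basic → 19, none → 9.
Expert (assigned premium): none: 9 − 0 = 9; basic: 19 − 3 = 16; premium: 23 − 6 = 17. Expert stays.
Novice (assigned basic): none: 9 − 0 = 9; basic: 19 − 7 = 12; premium: 23 − 14 = 9. Novice stays.
Beginner (assigned none): none: 9 − 0 = 9; basic: 19 − 11 = 8; premium: 23 − 22 = 1. Beginner stays.
Every type prefers its assigned level; separation holds.

Yes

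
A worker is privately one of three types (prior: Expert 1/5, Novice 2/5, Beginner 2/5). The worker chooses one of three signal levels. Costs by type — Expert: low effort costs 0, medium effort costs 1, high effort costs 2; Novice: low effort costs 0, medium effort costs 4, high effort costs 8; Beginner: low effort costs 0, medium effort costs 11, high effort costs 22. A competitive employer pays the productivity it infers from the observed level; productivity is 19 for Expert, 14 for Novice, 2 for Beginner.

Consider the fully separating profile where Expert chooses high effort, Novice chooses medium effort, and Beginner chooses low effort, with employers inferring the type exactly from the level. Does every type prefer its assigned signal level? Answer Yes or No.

Separating wages: high effort → 19, medium effort → 14, low effort → 2.
Expert (assigned high effort): low effort: 2 − 0 = 2; medium effort: 14 − 1 = 13; high effort: 19 − 2 = 17. Expert stays.
Novice (assigned medium effort): low effort: 2 − 0 = 2; medium effort: 14 − 4 = 10; high effort: 19 − 8 = 11. Novice prefers high effort.
Beginner (assigned low effort): low effort: 2 − 0 = 2; medium effort: 14 − 11 = 3; high effort: 19 − 22 = -3. Beginner prefers medium effort.
At least one type deviates; the separating profile fails.

No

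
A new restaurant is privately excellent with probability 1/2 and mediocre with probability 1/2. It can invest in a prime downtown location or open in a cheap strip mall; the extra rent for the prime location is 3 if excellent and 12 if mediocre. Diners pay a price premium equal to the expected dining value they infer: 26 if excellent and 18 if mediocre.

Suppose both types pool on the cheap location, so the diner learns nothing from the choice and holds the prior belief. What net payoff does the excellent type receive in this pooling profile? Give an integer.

22

Pooled price premium = 1/2·26 + 1/2·18 = 22.
excellent pays no cost for the cheap location, so net payoff = 22.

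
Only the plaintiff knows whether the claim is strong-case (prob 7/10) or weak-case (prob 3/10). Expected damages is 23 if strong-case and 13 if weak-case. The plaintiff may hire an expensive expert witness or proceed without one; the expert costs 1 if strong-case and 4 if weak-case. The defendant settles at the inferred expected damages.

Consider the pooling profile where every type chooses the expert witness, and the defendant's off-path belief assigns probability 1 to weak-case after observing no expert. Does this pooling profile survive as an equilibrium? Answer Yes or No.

Yes

On path, the defendant holds the prior and pays 7/10·23 + 3/10·13 = 20. Off path (no expert), believing weak-case, it pays 13.
strong-case: the expert witness nets 20 − 1 = 19; no expert nets 13. strong-case stays.
weak-case: the expert witness nets 20 − 4 = 16; no expert nets 13. weak-case stays.
No type deviates, so pooling is sustained.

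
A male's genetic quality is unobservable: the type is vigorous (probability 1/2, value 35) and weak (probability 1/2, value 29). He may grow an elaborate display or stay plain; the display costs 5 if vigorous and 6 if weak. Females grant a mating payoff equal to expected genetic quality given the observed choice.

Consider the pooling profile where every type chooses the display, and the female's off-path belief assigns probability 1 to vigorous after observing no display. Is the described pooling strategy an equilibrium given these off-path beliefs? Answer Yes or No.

On path, the female holds the prior and pays 1/2·35 + 1/2·29 = 32. Off path (no display), believing vigorous, it pays 35.
vigorous: the display nets 32 − 5 = 27; no display nets 35. vigorous would deviate.
weak: the display nets 32 − 6 = 26; no display nets 35. weak would deviate.
A type deviates, so pooling fails.

No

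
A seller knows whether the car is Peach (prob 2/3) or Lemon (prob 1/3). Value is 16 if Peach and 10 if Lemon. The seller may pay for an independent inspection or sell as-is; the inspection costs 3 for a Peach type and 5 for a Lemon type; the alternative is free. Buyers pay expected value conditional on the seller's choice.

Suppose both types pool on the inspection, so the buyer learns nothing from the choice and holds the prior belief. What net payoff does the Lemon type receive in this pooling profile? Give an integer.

Pooled price = 2/3·16 + 1/3·10 = 14.
Lemon pays cost 5 for the inspection, so net payoff = 14 − 5 = 9.

9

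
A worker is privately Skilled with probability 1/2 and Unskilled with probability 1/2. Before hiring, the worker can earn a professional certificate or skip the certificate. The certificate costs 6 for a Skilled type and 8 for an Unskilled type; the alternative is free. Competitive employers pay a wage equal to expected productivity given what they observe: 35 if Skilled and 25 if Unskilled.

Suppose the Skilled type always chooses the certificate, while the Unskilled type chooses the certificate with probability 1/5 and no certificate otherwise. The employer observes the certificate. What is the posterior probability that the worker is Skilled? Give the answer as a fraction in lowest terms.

5/6

P(the certificate) = (1/2)·1 + (1/2)·(1/5) = 3/5.
By Bayes' rule, P(Skilled | the certificate) = (1/2) / (3/5) = 5/6.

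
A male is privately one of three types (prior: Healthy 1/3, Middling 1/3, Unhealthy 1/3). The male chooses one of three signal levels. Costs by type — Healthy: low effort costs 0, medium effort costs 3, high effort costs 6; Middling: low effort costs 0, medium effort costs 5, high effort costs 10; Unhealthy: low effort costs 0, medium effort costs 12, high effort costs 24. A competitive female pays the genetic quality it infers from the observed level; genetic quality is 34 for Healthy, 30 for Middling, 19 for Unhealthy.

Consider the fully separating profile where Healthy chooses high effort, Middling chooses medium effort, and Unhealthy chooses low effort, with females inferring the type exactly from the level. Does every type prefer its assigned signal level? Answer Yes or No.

Yes

Separating mating payoffs: high effort → 34, medium effort → 30, low effort → 19.
Healthy (assigned high effort): low effort: 19 − 0 = 19; medium effort: 30 − 3 = 27; high effort: 34 − 6 = 28. Healthy stays.
Middling (assigned medium effort): low effort: 19 − 0 = 19; medium effort: 30 − 5 = 25; high effort: 34 − 10 = 24. Middling stays.
Unhealthy (assigned low effort): low effort: 19 − 0 = 19; medium effort: 30 − 12 = 18; high effort: 34 − 24 = 10. Unhealthy stays.
Every type prefers its assigned level; separation holds.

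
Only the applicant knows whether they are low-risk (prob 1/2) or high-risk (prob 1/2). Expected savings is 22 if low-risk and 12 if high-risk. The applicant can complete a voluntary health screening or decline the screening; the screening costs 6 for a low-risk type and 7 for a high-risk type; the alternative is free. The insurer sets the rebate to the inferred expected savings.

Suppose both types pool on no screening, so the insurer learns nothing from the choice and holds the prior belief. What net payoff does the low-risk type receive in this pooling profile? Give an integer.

Pooled rebate = 1/2·22 + 1/2·12 = 17.
low-risk pays no cost for no screening, so net payoff = 17.

17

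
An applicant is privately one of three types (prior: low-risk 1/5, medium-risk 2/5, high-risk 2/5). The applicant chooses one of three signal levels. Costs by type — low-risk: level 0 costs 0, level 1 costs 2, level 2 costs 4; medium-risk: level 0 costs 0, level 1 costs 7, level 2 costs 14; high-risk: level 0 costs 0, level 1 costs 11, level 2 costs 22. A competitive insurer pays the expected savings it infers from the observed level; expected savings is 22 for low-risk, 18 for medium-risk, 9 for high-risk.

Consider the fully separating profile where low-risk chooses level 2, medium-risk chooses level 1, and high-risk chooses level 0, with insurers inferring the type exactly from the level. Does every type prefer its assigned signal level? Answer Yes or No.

Yes

Separating rebates: level 2 → 22, level 1 → 18, level 0 → 9.
low-risk (assigned level 2): level 0: 9 − 0 = 9; level 1: 18 − 2 = 16; level 2: 22 − 4 = 18. low-risk stays.
medium-risk (assigned level 1): level 0: 9 − 0 = 9; level 1: 18 − 7 = 11; level 2: 22 − 14 = 8. medium-risk stays.
high-risk (assigned level 0): level 0: 9 − 0 = 9; level 1: 18 − 11 = 7; level 2: 22 − 22 = 0. high-risk stays.
Every type prefers its assigned level; separation holds.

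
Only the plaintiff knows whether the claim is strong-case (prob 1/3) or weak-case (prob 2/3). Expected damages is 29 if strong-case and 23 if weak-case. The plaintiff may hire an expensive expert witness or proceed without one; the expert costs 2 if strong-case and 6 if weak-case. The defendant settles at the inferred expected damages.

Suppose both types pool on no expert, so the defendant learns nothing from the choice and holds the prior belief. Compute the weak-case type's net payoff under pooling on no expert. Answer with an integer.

25

Pooled settlement = 1/3·29 + 2/3·23 = 25.
weak-case pays no cost for no expert, so net payoff = 25.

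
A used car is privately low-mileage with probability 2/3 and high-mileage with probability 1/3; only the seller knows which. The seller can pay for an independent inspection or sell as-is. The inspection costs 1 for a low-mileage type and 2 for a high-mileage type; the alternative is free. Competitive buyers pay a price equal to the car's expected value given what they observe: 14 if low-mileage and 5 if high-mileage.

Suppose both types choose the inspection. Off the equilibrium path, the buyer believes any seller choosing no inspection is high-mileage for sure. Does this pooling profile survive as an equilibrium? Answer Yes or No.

Yes

On path, the buyer holds the prior and pays 2/3·14 + 1/3·5 = 11. Off path (no inspection), believing high-mileage, it pays 5.
low-mileage: the inspection nets 11 − 1 = 10; no inspection nets 5. low-mileage stays.
high-mileage: the inspection nets 11 − 2 = 9; no inspection nets 5. high-mileage stays.
No type deviates, so pooling is sustained.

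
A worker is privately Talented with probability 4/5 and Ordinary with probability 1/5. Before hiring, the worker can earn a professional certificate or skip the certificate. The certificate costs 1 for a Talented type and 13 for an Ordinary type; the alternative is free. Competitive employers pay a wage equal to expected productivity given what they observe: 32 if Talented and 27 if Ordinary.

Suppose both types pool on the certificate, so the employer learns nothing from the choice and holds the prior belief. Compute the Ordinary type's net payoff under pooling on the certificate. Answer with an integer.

18

Pooled wage = 4/5·32 + 1/5·27 = 31.
Ordinary pays cost 13 for the certificate, so net payoff = 31 − 13 = 18.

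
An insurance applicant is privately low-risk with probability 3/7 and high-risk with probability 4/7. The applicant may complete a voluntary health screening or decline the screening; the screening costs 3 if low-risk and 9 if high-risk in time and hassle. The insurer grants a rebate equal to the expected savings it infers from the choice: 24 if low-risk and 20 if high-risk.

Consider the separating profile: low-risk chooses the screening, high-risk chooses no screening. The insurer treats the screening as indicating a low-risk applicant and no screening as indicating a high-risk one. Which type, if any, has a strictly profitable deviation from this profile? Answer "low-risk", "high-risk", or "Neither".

The screening pays 24; no screening pays 20.
low-risk: assigned the screening, nets 24 − 3 = 21; deviating to no screening nets 20.
high-risk: assigned no screening, nets 20; deviating to the screening nets 24 − 9 = 15.
Both types strictly prefer their assigned action; no profitable deviation.

Neither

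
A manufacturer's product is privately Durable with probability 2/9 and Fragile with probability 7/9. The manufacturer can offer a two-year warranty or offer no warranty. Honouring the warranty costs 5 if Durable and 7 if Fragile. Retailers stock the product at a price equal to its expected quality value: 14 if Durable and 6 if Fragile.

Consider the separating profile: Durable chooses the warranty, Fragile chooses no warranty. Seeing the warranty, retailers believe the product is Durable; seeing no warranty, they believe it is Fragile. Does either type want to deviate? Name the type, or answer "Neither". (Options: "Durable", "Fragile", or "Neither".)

The warranty pays 14; no warranty pays 6.
Durable: assigned the warranty, nets 14 − 5 = 9; deviating to no warranty nets 6.
Fragile: assigned no warranty, nets 6; deviating to the warranty nets 14 − 7 = 7.
The Fragile type gains 1 by deviating.

Fragile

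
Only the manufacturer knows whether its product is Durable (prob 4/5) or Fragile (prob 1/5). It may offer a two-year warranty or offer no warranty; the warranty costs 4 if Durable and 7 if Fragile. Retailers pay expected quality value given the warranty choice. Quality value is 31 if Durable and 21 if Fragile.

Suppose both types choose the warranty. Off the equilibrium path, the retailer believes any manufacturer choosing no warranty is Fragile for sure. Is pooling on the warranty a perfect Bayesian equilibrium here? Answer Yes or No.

Yes

On path, the retailer holds the prior and pays 4/5·31 + 1/5·21 = 29. Off path (no warranty), believing Fragile, it pays 21.
Durable: the warranty nets 29 − 4 = 25; no warranty nets 21. Durable stays.
Fragile: the warranty nets 29 − 7 = 22; no warranty nets 21. Fragile stays.
No type deviates, so pooling is sustained.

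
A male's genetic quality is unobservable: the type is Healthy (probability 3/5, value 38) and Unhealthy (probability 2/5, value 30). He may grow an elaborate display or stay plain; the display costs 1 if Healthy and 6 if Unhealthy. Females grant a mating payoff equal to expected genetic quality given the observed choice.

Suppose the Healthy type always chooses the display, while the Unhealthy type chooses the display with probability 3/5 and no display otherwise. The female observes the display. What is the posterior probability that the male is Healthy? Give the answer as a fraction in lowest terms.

5/7

P(the display) = (3/5)·1 + (2/5)·(3/5) = 21/25.
By Bayes' rule, P(Healthy | the display) = (3/5) / (21/25) = 5/7.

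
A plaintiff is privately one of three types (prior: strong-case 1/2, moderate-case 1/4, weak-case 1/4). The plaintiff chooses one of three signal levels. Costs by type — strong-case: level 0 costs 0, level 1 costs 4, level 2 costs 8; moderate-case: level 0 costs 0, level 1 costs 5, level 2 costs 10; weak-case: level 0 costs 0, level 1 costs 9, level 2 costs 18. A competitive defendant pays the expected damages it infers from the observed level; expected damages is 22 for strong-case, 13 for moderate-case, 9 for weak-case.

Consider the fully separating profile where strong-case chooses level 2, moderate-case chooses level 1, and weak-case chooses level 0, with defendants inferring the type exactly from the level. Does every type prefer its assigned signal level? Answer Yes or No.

No

Separating settlements: level 2 → 22, level 1 → 13, level 0 → 9.
strong-case (assigned level 2): level 0: 9 − 0 = 9; level 1: 13 − 4 = 9; level 2: 22 − 8 = 14. strong-case stays.
moderate-case (assigned level 1): level 0: 9 − 0 = 9; level 1: 13 − 5 = 8; level 2: 22 − 10 = 12. moderate-case prefers level 2.
weak-case (assigned level 0): level 0: 9 − 0 = 9; level 1: 13 − 9 = 4; level 2: 22 − 18 = 4. weak-case stays.
At least one type deviates; the separating profile fails.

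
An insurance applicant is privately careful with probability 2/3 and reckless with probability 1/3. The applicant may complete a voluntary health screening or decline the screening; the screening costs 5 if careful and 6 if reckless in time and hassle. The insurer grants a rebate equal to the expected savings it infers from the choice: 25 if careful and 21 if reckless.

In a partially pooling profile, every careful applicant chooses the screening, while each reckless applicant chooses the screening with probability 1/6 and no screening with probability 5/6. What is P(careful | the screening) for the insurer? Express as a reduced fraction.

P(the screening) = (2/3)·1 + (1/3)·(1/6) = 13/18.
By Bayes' rule, P(careful | the screening) = (2/3) / (13/18) = 12/13.

12/13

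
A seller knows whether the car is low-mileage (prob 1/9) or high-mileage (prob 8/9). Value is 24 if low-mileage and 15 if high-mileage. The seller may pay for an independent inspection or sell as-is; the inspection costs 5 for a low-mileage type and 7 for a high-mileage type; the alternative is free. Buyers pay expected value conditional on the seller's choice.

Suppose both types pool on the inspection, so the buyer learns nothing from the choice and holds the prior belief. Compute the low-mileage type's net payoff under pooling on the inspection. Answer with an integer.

11

Pooled price = 1/9·24 + 8/9·15 = 16.
low-mileage pays cost 5 for the inspection, so net payoff = 16 − 5 = 11.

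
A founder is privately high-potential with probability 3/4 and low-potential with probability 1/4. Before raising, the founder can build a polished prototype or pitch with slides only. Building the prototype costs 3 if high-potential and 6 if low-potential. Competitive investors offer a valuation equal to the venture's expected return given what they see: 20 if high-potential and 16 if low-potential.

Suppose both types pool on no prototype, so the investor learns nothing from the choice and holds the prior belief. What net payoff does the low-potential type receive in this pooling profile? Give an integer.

Pooled valuation = 3/4·20 + 1/4·16 = 19.
low-potential pays no cost for no prototype, so net payoff = 19.

19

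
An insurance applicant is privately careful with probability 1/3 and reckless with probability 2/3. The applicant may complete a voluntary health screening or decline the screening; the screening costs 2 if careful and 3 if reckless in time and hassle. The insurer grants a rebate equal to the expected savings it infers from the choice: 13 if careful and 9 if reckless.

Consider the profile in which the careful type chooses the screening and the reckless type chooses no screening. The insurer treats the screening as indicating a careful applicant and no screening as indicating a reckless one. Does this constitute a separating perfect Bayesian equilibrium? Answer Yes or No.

No

Under these beliefs, the screening earns rebate 13 and no screening earns rebate 9.
careful: the screening nets 13 − 2 = 11; no screening nets 9. careful prefers the screening.
reckless: the screening nets 13 − 3 = 10; no screening nets 9. reckless would deviate to the screening.
reckless has a profitable deviation, so the profile is not an equilibrium.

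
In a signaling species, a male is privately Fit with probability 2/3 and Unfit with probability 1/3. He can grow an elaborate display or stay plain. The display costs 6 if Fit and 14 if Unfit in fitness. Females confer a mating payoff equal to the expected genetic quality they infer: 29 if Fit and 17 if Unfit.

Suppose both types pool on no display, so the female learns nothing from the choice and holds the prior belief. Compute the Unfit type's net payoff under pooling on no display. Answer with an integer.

Pooled mating payoff = 2/3·29 + 1/3·17 = 25.
Unfit pays no cost for no display, so net payoff = 25.

25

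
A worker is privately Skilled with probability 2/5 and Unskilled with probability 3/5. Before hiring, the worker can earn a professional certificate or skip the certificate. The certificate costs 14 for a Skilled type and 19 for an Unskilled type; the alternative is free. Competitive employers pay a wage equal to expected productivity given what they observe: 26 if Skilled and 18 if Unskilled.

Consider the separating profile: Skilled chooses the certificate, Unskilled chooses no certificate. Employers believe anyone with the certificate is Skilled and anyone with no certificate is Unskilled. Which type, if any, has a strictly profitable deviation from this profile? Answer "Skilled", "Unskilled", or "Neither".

Skilled

The certificate pays 26; no certificate pays 18.
Skilled: assigned the certificate, nets 26 − 14 = 12; deviating to no certificate nets 18.
Unskilled: assigned no certificate, nets 18; deviating to the certificate nets 26 − 19 = 7.
The Skilled type gains 6 by deviating.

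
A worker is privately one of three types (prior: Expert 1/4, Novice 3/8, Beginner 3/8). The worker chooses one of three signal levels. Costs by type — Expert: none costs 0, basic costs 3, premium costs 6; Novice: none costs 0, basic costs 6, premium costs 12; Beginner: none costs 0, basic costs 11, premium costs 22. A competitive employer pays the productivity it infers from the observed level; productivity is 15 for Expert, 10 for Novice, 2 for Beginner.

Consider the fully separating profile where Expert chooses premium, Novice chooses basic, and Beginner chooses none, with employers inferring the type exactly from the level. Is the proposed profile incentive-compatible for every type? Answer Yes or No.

Yes

Separating wages: premium → 15, basic → 10, none → 2.
Expert (assigned premium): none: 2 − 0 = 2; basic: 10 − 3 = 7; premium: 15 − 6 = 9. Expert stays.
Novice (assigned basic): none: 2 − 0 = 2; basic: 10 − 6 = 4; premium: 15 − 12 = 3. Novice stays.
Beginner (assigned none): none: 2 − 0 = 2; basic: 10 − 11 = -1; premium: 15 − 22 = -7. Beginner stays.
Every type prefers its assigned level; separation holds.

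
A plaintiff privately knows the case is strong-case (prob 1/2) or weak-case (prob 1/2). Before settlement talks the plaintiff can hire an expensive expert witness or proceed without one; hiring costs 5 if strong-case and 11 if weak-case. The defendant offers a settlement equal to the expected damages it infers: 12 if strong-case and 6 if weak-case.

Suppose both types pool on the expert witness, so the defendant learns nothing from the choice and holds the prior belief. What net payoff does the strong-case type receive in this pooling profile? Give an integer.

4

Pooled settlement = 1/2·12 + 1/2·6 = 9.
strong-case pays cost 5 for the expert witness, so net payoff = 9 − 5 = 4.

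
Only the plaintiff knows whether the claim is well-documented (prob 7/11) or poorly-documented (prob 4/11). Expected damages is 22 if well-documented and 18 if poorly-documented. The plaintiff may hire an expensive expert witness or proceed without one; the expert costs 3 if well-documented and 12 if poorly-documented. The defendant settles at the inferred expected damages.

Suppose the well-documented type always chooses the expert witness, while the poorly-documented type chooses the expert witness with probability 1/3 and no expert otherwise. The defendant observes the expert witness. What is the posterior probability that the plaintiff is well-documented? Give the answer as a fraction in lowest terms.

21/25

P(the expert witness) = (7/11)·1 + (4/11)·(1/3) = 25/33.
By Bayes' rule, P(well-documented | the expert witness) = (7/11) / (25/33) = 21/25.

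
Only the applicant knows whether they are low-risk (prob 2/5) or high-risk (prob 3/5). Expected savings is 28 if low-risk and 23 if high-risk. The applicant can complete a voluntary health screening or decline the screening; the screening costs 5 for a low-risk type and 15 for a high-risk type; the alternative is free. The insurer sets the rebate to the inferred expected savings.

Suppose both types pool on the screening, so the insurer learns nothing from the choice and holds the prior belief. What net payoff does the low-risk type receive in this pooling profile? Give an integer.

20

Pooled rebate = 2/5·28 + 3/5·23 = 25.
low-risk pays cost 5 for the screening, so net payoff = 25 − 5 = 20.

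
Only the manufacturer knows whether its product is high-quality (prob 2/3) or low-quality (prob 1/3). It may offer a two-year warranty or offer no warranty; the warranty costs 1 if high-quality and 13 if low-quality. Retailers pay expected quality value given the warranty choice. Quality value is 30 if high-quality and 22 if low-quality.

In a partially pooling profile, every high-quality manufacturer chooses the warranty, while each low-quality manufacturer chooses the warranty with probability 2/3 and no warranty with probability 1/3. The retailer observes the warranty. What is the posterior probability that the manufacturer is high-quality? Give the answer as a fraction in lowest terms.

P(the warranty) = (2/3)·1 + (1/3)·(2/3) = 8/9.
By Bayes' rule, P(high-quality | the warranty) = (2/3) / (8/9) = 3/4.

3/4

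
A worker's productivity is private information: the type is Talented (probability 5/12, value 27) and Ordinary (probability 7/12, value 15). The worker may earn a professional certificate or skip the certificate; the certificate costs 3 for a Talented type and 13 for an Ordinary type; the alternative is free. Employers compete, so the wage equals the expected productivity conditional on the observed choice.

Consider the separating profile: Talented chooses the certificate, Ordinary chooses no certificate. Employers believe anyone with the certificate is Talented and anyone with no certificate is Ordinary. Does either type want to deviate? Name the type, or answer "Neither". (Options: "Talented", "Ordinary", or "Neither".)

The certificate pays 27; no certificate pays 15.
Talented: assigned the certificate, nets 27 − 3 = 24; deviating to no certificate nets 15.
Ordinary: assigned no certificate, nets 15; deviating to the certificate nets 27 − 13 = 14.
Both types strictly prefer their assigned action; no profitable deviation.

Neither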